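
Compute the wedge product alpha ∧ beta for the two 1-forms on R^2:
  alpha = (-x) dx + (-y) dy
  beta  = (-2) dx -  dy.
alpha ∧ beta = (x - 2*y) dx ∧ dy

Distribute the wedge, using dx_i ∧ dx_j = -dx_j ∧ dx_i and dx_i ∧ dx_i = 0. For each pair (i, j) with i < j, the coefficient of dx_i ∧ dx_j in alpha ∧ beta is (alpha_i * beta_j - alpha_j * beta_i). Collecting: alpha ∧ beta = (x - 2*y) dx ∧ dy.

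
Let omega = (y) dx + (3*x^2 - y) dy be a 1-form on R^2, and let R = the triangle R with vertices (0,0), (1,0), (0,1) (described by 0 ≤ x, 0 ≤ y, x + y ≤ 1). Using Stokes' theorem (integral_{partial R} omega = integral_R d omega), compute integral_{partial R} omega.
integral_(partial R) omega = 1/2

Stokes: integral_partial_R omega = integral_R d omega with d omega = (∂Q/∂x - ∂P/∂y) dx ∧ dy.
  ∂Q/∂x = 6*x
  ∂P/∂y = 1
  integrand = ∂Q/∂x - ∂P/∂y = 6*x - 1.
Integrating over R: integral_0^1 integral_0^{1-x} (6*x - 1) dy dx = 1/2.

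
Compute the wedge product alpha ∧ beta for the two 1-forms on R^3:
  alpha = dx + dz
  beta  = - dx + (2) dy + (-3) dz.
alpha ∧ beta = (2) dx ∧ dy + (-2) dx ∧ dz + (-2) dy ∧ dz

Distribute the wedge, using dx_i ∧ dx_j = -dx_j ∧ dx_i and dx_i ∧ dx_i = 0. For each pair (i, j) with i < j, the coefficient of dx_i ∧ dx_j in alpha ∧ beta is (alpha_i * beta_j - alpha_j * beta_i). Collecting: alpha ∧ beta = (2) dx ∧ dy + (-2) dx ∧ dz + (-2) dy ∧ dz.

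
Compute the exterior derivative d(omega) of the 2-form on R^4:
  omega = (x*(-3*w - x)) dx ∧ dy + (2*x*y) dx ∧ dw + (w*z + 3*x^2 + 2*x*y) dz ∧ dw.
d(omega) = (-5*x) dx ∧ dy ∧ dw + (6*x + 2*y) dx ∧ dz ∧ dw + (2*x) dy ∧ dz ∧ dw

For a 2-form omega = sum_{i<j} g_{ij} dx_i ∧ dx_j, the exterior derivative is
  d(omega) = sum_{i<j} d(g_{ij}) ∧ dx_i ∧ dx_j = sum_{i<j, k} (∂g_{ij}/∂x_k) dx_k ∧ dx_i ∧ dx_j.
Expand each term, using dx_k ∧ dx_i ∧ dx_j = sgn(permutation) dx_{(a)} ∧ dx_{(b)} ∧ dx_{(c)} with (a < b < c) sorted:
  d(x*(-3*w - x)) includes (∂/∂w)(x*(-3*w - x)) dw = (-3*x) dw, which multiplied by dx ∧ dy gives (-3*x) dx ∧ dy ∧ dw
  d(2*x*y) includes (∂/∂y)(2*x*y) dy = (2*x) dy, which multiplied by dx ∧ dw gives (-2*x) dx ∧ dy ∧ dw
  d(w*z + 3*x^2 + 2*x*y) includes (∂/∂x)(w*z + 3*x^2 + 2*x*y) dx = (6*x + 2*y) dx, which multiplied by dz ∧ dw gives (6*x + 2*y) dx ∧ dz ∧ dw
  d(w*z + 3*x^2 + 2*x*y) includes (∂/∂y)(w*z + 3*x^2 + 2*x*y) dy = (2*x) dy, which multiplied by dz ∧ dw gives (2*x) dy ∧ dz ∧ dw
Collecting like 3-forms: d(omega) = (-5*x) dx ∧ dy ∧ dw + (6*x + 2*y) dx ∧ dz ∧ dw + (2*x) dy ∧ dz ∧ dw.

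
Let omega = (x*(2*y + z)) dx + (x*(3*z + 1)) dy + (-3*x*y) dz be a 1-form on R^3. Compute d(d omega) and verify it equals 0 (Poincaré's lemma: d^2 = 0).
d(d omega) = 0

Step 1: d omega = sum_{i<j} (∂f_j/∂x_i - ∂f_i/∂x_j) dx_i ∧ dx_j:
  coeff of dx ∧ dy: -2*x + 3*z + 1
  coeff of dx ∧ dz: -x - 3*y
  coeff of dy ∧ dz: -6*x
Step 2: Apply d again to each 2-form coefficient. The only possible 3-form in R^3 is dx ∧ dy ∧ dz, with coefficient
  ∂(coeff of dy∧dz)/∂x - ∂(coeff of dx∧dz)/∂y + ∂(coeff of dx∧dy)/∂z
  = ∂/∂x (-6*x) - ∂/∂y (-x - 3*y) + ∂/∂z (-2*x + 3*z + 1).
Each of these terms simplifies to sums of mixed partials that cancel in pairs. The result is 0 (by equality of mixed partials for smooth functions — Schwarz / Clairaut).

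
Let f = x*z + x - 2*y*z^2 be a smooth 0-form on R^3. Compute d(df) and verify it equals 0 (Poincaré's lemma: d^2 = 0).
d(df) = 0

Step 1: df = sum_i (∂f/∂x_i) dx_i = (z + 1) dx + (-2*z^2) dy + (x - 4*y*z) dz.
Step 2: Apply d again. Using the 1-form formula, the coefficient of dx ∧ dy in d(df) is ∂^2 f/∂x ∂y - ∂^2 f/∂y ∂x = (0) - (0) = 0 (equality of mixed partials for smooth f).
Similarly for dx ∧ dz and dy ∧ dz — all coefficients vanish. So d(df) = 0.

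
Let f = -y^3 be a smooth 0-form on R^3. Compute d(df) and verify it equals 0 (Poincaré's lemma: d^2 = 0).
d(df) = 0

Step 1: df = sum_i (∂f/∂x_i) dx_i = (0) dx + (-3*y^2) dy + (0) dz.
Step 2: Apply d again. Using the 1-form formula, the coefficient of dx ∧ dy in d(df) is ∂^2 f/∂x ∂y - ∂^2 f/∂y ∂x = (0) - (0) = 0 (equality of mixed partials for smooth f).
Similarly for dx ∧ dz and dy ∧ dz — all coefficients vanish. So d(df) = 0.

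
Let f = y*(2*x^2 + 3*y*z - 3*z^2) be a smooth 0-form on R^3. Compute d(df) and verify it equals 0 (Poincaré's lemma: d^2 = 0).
d(df) = 0

Step 1: df = sum_i (∂f/∂x_i) dx_i = (4*x*y) dx + (2*x^2 + 6*y*z - 3*z^2) dy + (3*y*(y - 2*z)) dz.
Step 2: Apply d again. Using the 1-form formula, the coefficient of dx ∧ dy in d(df) is ∂^2 f/∂x ∂y - ∂^2 f/∂y ∂x = (4*x) - (4*x) = 0 (equality of mixed partials for smooth f).
Similarly for dx ∧ dz and dy ∧ dz — all coefficients vanish. So d(df) = 0.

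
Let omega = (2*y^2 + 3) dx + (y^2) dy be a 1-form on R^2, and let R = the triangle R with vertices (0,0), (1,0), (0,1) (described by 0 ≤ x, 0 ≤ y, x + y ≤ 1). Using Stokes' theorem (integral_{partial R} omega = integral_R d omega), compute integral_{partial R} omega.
integral_(partial R) omega = -2/3

Stokes: integral_partial_R omega = integral_R d omega with d omega = (∂Q/∂x - ∂P/∂y) dx ∧ dy.
  ∂Q/∂x = 0
  ∂P/∂y = 4*y
  integrand = ∂Q/∂x - ∂P/∂y = -4*y.
Integrating over R: integral_0^1 integral_0^{1-x} (-4*y) dy dx = -2/3.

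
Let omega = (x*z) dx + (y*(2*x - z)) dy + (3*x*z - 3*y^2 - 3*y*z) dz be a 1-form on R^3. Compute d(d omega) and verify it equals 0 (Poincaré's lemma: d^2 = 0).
d(d omega) = 0

Step 1: d omega = sum_{i<j} (∂f_j/∂x_i - ∂f_i/∂x_j) dx_i ∧ dx_j:
  coeff of dx ∧ dy: 2*y
  coeff of dx ∧ dz: -x + 3*z
  coeff of dy ∧ dz: -5*y - 3*z
Step 2: Apply d again to each 2-form coefficient. The only possible 3-form in R^3 is dx ∧ dy ∧ dz, with coefficient
  ∂(coeff of dy∧dz)/∂x - ∂(coeff of dx∧dz)/∂y + ∂(coeff of dx∧dy)/∂z
  = ∂/∂x (-5*y - 3*z) - ∂/∂y (-x + 3*z) + ∂/∂z (2*y).
Each of these terms simplifies to sums of mixed partials that cancel in pairs. The result is 0 (by equality of mixed partials for smooth functions — Schwarz / Clairaut).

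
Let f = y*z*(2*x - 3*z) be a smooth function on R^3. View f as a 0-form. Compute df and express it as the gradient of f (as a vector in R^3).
df = (2*y*z) dx + (z*(2*x - 3*z)) dy + (2*y*(x - 3*z)) dz; grad f = (2*y*z, z*(2*x - 3*z), 2*y*(x - 3*z))

For a 0-form f, d f = (∂f/∂x) dx + (∂f/∂y) dy + (∂f/∂z) dz. The components of the vector representation are exactly the entries of grad f in Cartesian coordinates:
  ∂f/∂x = 2*y*z
  ∂f/∂y = z*(2*x - 3*z)
  ∂f/∂z = 2*y*(x - 3*z).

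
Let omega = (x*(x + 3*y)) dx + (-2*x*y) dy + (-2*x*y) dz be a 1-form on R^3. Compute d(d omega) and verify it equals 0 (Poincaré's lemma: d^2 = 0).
d(d omega) = 0

Step 1: d omega = sum_{i<j} (∂f_j/∂x_i - ∂f_i/∂x_j) dx_i ∧ dx_j:
  coeff of dx ∧ dy: -3*x - 2*y
  coeff of dx ∧ dz: -2*y
  coeff of dy ∧ dz: -2*x
Step 2: Apply d again to each 2-form coefficient. The only possible 3-form in R^3 is dx ∧ dy ∧ dz, with coefficient
  ∂(coeff of dy∧dz)/∂x - ∂(coeff of dx∧dz)/∂y + ∂(coeff of dx∧dy)/∂z
  = ∂/∂x (-2*x) - ∂/∂y (-2*y) + ∂/∂z (-3*x - 2*y).
Each of these terms simplifies to sums of mixed partials that cancel in pairs. The result is 0 (by equality of mixed partials for smooth functions — Schwarz / Clairaut).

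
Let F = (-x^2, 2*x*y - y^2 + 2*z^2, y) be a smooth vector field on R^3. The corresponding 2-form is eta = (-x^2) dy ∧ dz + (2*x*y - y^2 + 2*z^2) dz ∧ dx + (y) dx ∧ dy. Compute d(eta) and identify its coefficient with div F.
d(eta) = (-2*y) dx ∧ dy ∧ dz; div F = -2*y

For a 2-form in R^3 of the form above, applying d gives a 3-form with coefficient ∂P/∂x + ∂Q/∂y + ∂R/∂z:
  ∂P/∂x = -2*x
  ∂Q/∂y = 2*x - 2*y
  ∂R/∂z = 0
Sum = -2*y, which is exactly div F.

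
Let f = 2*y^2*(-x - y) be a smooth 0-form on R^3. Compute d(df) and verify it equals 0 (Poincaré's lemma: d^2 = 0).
d(df) = 0

Step 1: df = sum_i (∂f/∂x_i) dx_i = (-2*y^2) dx + (2*y*(-2*x - 3*y)) dy + (0) dz.
Step 2: Apply d again. Using the 1-form formula, the coefficient of dx ∧ dy in d(df) is ∂^2 f/∂x ∂y - ∂^2 f/∂y ∂x = (-4*y) - (-4*y) = 0 (equality of mixed partials for smooth f).
Similarly for dx ∧ dz and dy ∧ dz — all coefficients vanish. So d(df) = 0.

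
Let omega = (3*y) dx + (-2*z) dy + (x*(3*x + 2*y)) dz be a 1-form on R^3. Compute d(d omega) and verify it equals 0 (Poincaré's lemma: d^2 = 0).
d(d omega) = 0

Step 1: d omega = sum_{i<j} (∂f_j/∂x_i - ∂f_i/∂x_j) dx_i ∧ dx_j:
  coeff of dx ∧ dy: -3
  coeff of dx ∧ dz: 6*x + 2*y
  coeff of dy ∧ dz: 2*x + 2
Step 2: Apply d again to each 2-form coefficient. The only possible 3-form in R^3 is dx ∧ dy ∧ dz, with coefficient
  ∂(coeff of dy∧dz)/∂x - ∂(coeff of dx∧dz)/∂y + ∂(coeff of dx∧dy)/∂z
  = ∂/∂x (2*x + 2) - ∂/∂y (6*x + 2*y) + ∂/∂z (-3).
Each of these terms simplifies to sums of mixed partials that cancel in pairs. The result is 0 (by equality of mixed partials for smooth functions — Schwarz / Clairaut).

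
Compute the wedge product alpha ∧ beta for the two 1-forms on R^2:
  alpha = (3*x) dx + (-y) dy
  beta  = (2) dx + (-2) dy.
alpha ∧ beta = (-6*x + 2*y) dx ∧ dy

Distribute the wedge, using dx_i ∧ dx_j = -dx_j ∧ dx_i and dx_i ∧ dx_i = 0. For each pair (i, j) with i < j, the coefficient of dx_i ∧ dx_j in alpha ∧ beta is (alpha_i * beta_j - alpha_j * beta_i). Collecting: alpha ∧ beta = (-6*x + 2*y) dx ∧ dy.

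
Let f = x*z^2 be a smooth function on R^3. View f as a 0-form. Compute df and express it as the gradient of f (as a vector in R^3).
df = (z^2) dx + (0) dy + (2*x*z) dz; grad f = (z^2, 0, 2*x*z)

For a 0-form f, d f = (∂f/∂x) dx + (∂f/∂y) dy + (∂f/∂z) dz. The components of the vector representation are exactly the entries of grad f in Cartesian coordinates:
  ∂f/∂x = z^2
  ∂f/∂y = 0
  ∂f/∂z = 2*x*z.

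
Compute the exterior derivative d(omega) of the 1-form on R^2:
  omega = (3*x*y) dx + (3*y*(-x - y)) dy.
d(omega) = (-3*x - 3*y) dx ∧ dy

For a 1-form omega = sum_i f_i dx_i, the exterior derivative is
  d(omega) = sum_{i < j} (∂f_j/∂x_i - ∂f_i/∂x_j) dx_i ∧ dx_j.
  coefficient of dx ∧ dy: ∂f_2/∂x - ∂f_1/∂y = ∂(3*y*(-x - y))/∂x - ∂(3*x*y)/∂y = -3*x - 3*y
Assembling: d(omega) = (-3*x - 3*y) dx ∧ dy.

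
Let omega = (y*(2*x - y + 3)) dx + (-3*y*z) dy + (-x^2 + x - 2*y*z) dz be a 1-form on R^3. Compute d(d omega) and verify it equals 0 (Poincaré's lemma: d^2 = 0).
d(d omega) = 0

Step 1: d omega = sum_{i<j} (∂f_j/∂x_i - ∂f_i/∂x_j) dx_i ∧ dx_j:
  coeff of dx ∧ dy: -2*x + 2*y - 3
  coeff of dx ∧ dz: 1 - 2*x
  coeff of dy ∧ dz: 3*y - 2*z
Step 2: Apply d again to each 2-form coefficient. The only possible 3-form in R^3 is dx ∧ dy ∧ dz, with coefficient
  ∂(coeff of dy∧dz)/∂x - ∂(coeff of dx∧dz)/∂y + ∂(coeff of dx∧dy)/∂z
  = ∂/∂x (3*y - 2*z) - ∂/∂y (1 - 2*x) + ∂/∂z (-2*x + 2*y - 3).
Each of these terms simplifies to sums of mixed partials that cancel in pairs. The result is 0 (by equality of mixed partials for smooth functions — Schwarz / Clairaut).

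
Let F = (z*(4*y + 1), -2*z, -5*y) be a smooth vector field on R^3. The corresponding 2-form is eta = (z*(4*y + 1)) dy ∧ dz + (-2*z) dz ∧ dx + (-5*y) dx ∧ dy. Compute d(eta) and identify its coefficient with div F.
d(eta) = (0) dx ∧ dy ∧ dz; div F = 0

For a 2-form in R^3 of the form above, applying d gives a 3-form with coefficient ∂P/∂x + ∂Q/∂y + ∂R/∂z:
  ∂P/∂x = 0
  ∂Q/∂y = 0
  ∂R/∂z = 0
Sum = 0, which is exactly div F.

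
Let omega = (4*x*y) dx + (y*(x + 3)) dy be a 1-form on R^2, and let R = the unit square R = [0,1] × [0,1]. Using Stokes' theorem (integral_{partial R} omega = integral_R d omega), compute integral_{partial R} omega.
integral_(partial R) omega = -3/2

Stokes: integral_partial_R omega = integral_R d omega with d omega = (∂Q/∂x - ∂P/∂y) dx ∧ dy.
  ∂Q/∂x = y
  ∂P/∂y = 4*x
  integrand = ∂Q/∂x - ∂P/∂y = -4*x + y.
Integrating over R: integral_0^1 integral_0^1 (-4*x + y) dx dy = -3/2.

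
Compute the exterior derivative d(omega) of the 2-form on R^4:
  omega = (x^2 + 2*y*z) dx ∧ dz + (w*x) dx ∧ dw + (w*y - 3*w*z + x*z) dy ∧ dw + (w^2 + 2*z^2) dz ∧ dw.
d(omega) = (-2*z) dx ∧ dy ∧ dz + (z) dx ∧ dy ∧ dw + (3*w - x) dy ∧ dz ∧ dw

For a 2-form omega = sum_{i<j} g_{ij} dx_i ∧ dx_j, the exterior derivative is
  d(omega) = sum_{i<j} d(g_{ij}) ∧ dx_i ∧ dx_j = sum_{i<j, k} (∂g_{ij}/∂x_k) dx_k ∧ dx_i ∧ dx_j.
Expand each term, using dx_k ∧ dx_i ∧ dx_j = sgn(permutation) dx_{(a)} ∧ dx_{(b)} ∧ dx_{(c)} with (a < b < c) sorted:
  d(x^2 + 2*y*z) includes (∂/∂y)(x^2 + 2*y*z) dy = (2*z) dy, which multiplied by dx ∧ dz gives (-2*z) dx ∧ dy ∧ dz
  d(w*y - 3*w*z + x*z) includes (∂/∂x)(w*y - 3*w*z + x*z) dx = (z) dx, which multiplied by dy ∧ dw gives (z) dx ∧ dy ∧ dw
  d(w*y - 3*w*z + x*z) includes (∂/∂z)(w*y - 3*w*z + x*z) dz = (-3*w + x) dz, which multiplied by dy ∧ dw gives (3*w - x) dy ∧ dz ∧ dw
Collecting like 3-forms: d(omega) = (-2*z) dx ∧ dy ∧ dz + (z) dx ∧ dy ∧ dw + (3*w - x) dy ∧ dz ∧ dw.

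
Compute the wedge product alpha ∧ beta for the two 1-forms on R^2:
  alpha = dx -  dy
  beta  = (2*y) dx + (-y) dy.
alpha ∧ beta = (y) dx ∧ dy

Distribute the wedge, using dx_i ∧ dx_j = -dx_j ∧ dx_i and dx_i ∧ dx_i = 0. For each pair (i, j) with i < j, the coefficient of dx_i ∧ dx_j in alpha ∧ beta is (alpha_i * beta_j - alpha_j * beta_i). Collecting: alpha ∧ beta = (y) dx ∧ dy.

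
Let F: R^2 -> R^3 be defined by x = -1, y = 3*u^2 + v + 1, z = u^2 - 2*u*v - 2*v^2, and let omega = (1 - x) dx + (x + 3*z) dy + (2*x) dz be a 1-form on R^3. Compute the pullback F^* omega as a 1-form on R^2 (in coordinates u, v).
F^* omega = (18*u^3 - 36*u^2*v - 36*u*v^2 - 10*u + 4*v) du + (3*u^2 - 6*u*v + 4*u - 6*v^2 + 8*v - 1) dv

Using F^*(f dg) = (f ∘ F) d(g ∘ F), substitute each coordinate x_i by F_i(u, v) in f_i, and replace dx_i by d F_i = (∂F_i/∂u) du + (∂F_i/∂v) dv.
  For the x component: f_1(F) = 2; d F_1 = (0) du + (0) dv
  For the y component: f_2(F) = 3*u^2 - 6*u*v - 6*v^2 - 1; d F_2 = (6*u) du + (1) dv
  For the z component: f_3(F) = -2; d F_3 = (2*u - 2*v) du + (-2*u - 4*v) dv
Combining and collecting du, dv coefficients:
  coeff of du: 18*u^3 - 36*u^2*v - 36*u*v^2 - 10*u + 4*v
  coeff of dv: 3*u^2 - 6*u*v + 4*u - 6*v^2 + 8*v - 1
F^* omega = (18*u^3 - 36*u^2*v - 36*u*v^2 - 10*u + 4*v) du + (3*u^2 - 6*u*v + 4*u - 6*v^2 + 8*v - 1) dv.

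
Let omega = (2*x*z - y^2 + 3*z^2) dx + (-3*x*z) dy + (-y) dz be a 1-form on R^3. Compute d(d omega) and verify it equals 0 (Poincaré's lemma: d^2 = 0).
d(d omega) = 0

Step 1: d omega = sum_{i<j} (∂f_j/∂x_i - ∂f_i/∂x_j) dx_i ∧ dx_j:
  coeff of dx ∧ dy: 2*y - 3*z
  coeff of dx ∧ dz: -2*x - 6*z
  coeff of dy ∧ dz: 3*x - 1
Step 2: Apply d again to each 2-form coefficient. The only possible 3-form in R^3 is dx ∧ dy ∧ dz, with coefficient
  ∂(coeff of dy∧dz)/∂x - ∂(coeff of dx∧dz)/∂y + ∂(coeff of dx∧dy)/∂z
  = ∂/∂x (3*x - 1) - ∂/∂y (-2*x - 6*z) + ∂/∂z (2*y - 3*z).
Each of these terms simplifies to sums of mixed partials that cancel in pairs. The result is 0 (by equality of mixed partials for smooth functions — Schwarz / Clairaut).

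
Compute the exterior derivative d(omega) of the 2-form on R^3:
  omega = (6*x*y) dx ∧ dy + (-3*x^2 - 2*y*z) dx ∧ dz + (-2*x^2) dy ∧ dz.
d(omega) = (-4*x + 2*z) dx ∧ dy ∧ dz

For a 2-form omega = sum_{i<j} g_{ij} dx_i ∧ dx_j, the exterior derivative is
  d(omega) = sum_{i<j} d(g_{ij}) ∧ dx_i ∧ dx_j = sum_{i<j, k} (∂g_{ij}/∂x_k) dx_k ∧ dx_i ∧ dx_j.
Expand each term, using dx_k ∧ dx_i ∧ dx_j = sgn(permutation) dx_{(a)} ∧ dx_{(b)} ∧ dx_{(c)} with (a < b < c) sorted:
  d(-3*x^2 - 2*y*z) includes (∂/∂y)(-3*x^2 - 2*y*z) dy = (-2*z) dy, which multiplied by dx ∧ dz gives (2*z) dx ∧ dy ∧ dz
  d(-2*x^2) includes (∂/∂x)(-2*x^2) dx = (-4*x) dx, which multiplied by dy ∧ dz gives (-4*x) dx ∧ dy ∧ dz
Collecting like 3-forms: d(omega) = (-4*x + 2*z) dx ∧ dy ∧ dz.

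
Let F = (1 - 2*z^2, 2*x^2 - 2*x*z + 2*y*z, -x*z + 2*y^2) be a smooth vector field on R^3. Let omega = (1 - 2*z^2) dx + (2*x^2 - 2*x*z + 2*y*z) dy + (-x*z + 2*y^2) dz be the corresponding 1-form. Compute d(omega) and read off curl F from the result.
d(omega) = (2*x + 2*y) dy ∧ dz + (-3*z) dz ∧ dx + (4*x - 2*z) dx ∧ dy; curl F = (2*x + 2*y, -3*z, 4*x - 2*z)

d omega = sum_{i<j} (∂f_j/∂x_i - ∂f_i/∂x_j) dx_i ∧ dx_j. Under the identification (dy ∧ dz, dz ∧ dx, dx ∧ dy) ↔ (e_x, e_y, e_z), the coefficients are exactly the components of curl F. Compute:
  ∂R/∂y - ∂Q/∂z = (4*y) - (-2*x + 2*y) = 2*x + 2*y
  ∂P/∂z - ∂R/∂x = (-4*z) - (-z) = -3*z
  ∂Q/∂x - ∂P/∂y = (4*x - 2*z) - (0) = 4*x - 2*z.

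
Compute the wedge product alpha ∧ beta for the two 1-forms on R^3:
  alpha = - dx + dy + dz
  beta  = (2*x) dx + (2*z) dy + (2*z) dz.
alpha ∧ beta = (-2*x - 2*z) dx ∧ dy + (-2*x - 2*z) dx ∧ dz

Distribute the wedge, using dx_i ∧ dx_j = -dx_j ∧ dx_i and dx_i ∧ dx_i = 0. For each pair (i, j) with i < j, the coefficient of dx_i ∧ dx_j in alpha ∧ beta is (alpha_i * beta_j - alpha_j * beta_i). Collecting: alpha ∧ beta = (-2*x - 2*z) dx ∧ dy + (-2*x - 2*z) dx ∧ dz.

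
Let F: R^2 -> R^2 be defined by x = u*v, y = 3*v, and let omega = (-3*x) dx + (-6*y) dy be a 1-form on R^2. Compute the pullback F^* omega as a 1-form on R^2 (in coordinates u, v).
F^* omega = (-3*u*v^2) du + (3*v*(-u^2 - 18)) dv

Using F^*(f dg) = (f ∘ F) d(g ∘ F), substitute each coordinate x_i by F_i(u, v) in f_i, and replace dx_i by d F_i = (∂F_i/∂u) du + (∂F_i/∂v) dv.
  For the x component: f_1(F) = -3*u*v; d F_1 = (v) du + (u) dv
  For the y component: f_2(F) = -18*v; d F_2 = (0) du + (3) dv
Combining and collecting du, dv coefficients:
  coeff of du: -3*u*v^2
  coeff of dv: 3*v*(-u^2 - 18)
F^* omega = (-3*u*v^2) du + (3*v*(-u^2 - 18)) dv.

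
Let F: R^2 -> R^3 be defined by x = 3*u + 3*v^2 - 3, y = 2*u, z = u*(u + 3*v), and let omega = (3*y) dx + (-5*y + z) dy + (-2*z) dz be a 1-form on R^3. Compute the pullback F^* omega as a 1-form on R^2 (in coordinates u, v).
F^* omega = (2*u*(-2*u^2 - 9*u*v + u - 9*v^2 + 3*v - 1)) du + (6*u*(-u^2 - 3*u*v + 6*v)) dv

Using F^*(f dg) = (f ∘ F) d(g ∘ F), substitute each coordinate x_i by F_i(u, v) in f_i, and replace dx_i by d F_i = (∂F_i/∂u) du + (∂F_i/∂v) dv.
  For the x component: f_1(F) = 6*u; d F_1 = (3) du + (6*v) dv
  For the y component: f_2(F) = u*(u + 3*v - 10); d F_2 = (2) du + (0) dv
  For the z component: f_3(F) = 2*u*(-u - 3*v); d F_3 = (2*u + 3*v) du + (3*u) dv
Combining and collecting du, dv coefficients:
  coeff of du: 2*u*(-2*u^2 - 9*u*v + u - 9*v^2 + 3*v - 1)
  coeff of dv: 6*u*(-u^2 - 3*u*v + 6*v)
F^* omega = (2*u*(-2*u^2 - 9*u*v + u - 9*v^2 + 3*v - 1)) du + (6*u*(-u^2 - 3*u*v + 6*v)) dv.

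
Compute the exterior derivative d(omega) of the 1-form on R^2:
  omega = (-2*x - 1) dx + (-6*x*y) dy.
d(omega) = (-6*y) dx ∧ dy

For a 1-form omega = sum_i f_i dx_i, the exterior derivative is
  d(omega) = sum_{i < j} (∂f_j/∂x_i - ∂f_i/∂x_j) dx_i ∧ dx_j.
  coefficient of dx ∧ dy: ∂f_2/∂x - ∂f_1/∂y = ∂(-6*x*y)/∂x - ∂(-2*x - 1)/∂y = -6*y
Assembling: d(omega) = (-6*y) dx ∧ dy.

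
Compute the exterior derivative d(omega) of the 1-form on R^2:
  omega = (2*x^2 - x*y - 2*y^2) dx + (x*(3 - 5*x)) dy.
d(omega) = (-9*x + 4*y + 3) dx ∧ dy

For a 1-form omega = sum_i f_i dx_i, the exterior derivative is
  d(omega) = sum_{i < j} (∂f_j/∂x_i - ∂f_i/∂x_j) dx_i ∧ dx_j.
  coefficient of dx ∧ dy: ∂f_2/∂x - ∂f_1/∂y = ∂(x*(3 - 5*x))/∂x - ∂(2*x^2 - x*y - 2*y^2)/∂y = -9*x + 4*y + 3
Assembling: d(omega) = (-9*x + 4*y + 3) dx ∧ dy.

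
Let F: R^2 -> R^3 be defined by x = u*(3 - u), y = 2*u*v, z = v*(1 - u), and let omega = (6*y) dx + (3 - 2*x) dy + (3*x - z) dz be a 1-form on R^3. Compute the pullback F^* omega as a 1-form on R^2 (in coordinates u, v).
F^* omega = (v*(-17*u^2 - u*v + 15*u + v + 6)) du + (7*u^3 - u^2*v - 24*u^2 + 2*u*v + 15*u - v) dv

Using F^*(f dg) = (f ∘ F) d(g ∘ F), substitute each coordinate x_i by F_i(u, v) in f_i, and replace dx_i by d F_i = (∂F_i/∂u) du + (∂F_i/∂v) dv.
  For the x component: f_1(F) = 12*u*v; d F_1 = (3 - 2*u) du + (0) dv
  For the y component: f_2(F) = 2*u^2 - 6*u + 3; d F_2 = (2*v) du + (2*u) dv
  For the z component: f_3(F) = -3*u^2 + u*v + 9*u - v; d F_3 = (-v) du + (1 - u) dv
Combining and collecting du, dv coefficients:
  coeff of du: v*(-17*u^2 - u*v + 15*u + v + 6)
  coeff of dv: 7*u^3 - u^2*v - 24*u^2 + 2*u*v + 15*u - v
F^* omega = (v*(-17*u^2 - u*v + 15*u + v + 6)) du + (7*u^3 - u^2*v - 24*u^2 + 2*u*v + 15*u - v) dv.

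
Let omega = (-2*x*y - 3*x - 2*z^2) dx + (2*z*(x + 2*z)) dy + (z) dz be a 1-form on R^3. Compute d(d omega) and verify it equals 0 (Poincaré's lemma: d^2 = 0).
d(d omega) = 0

Step 1: d omega = sum_{i<j} (∂f_j/∂x_i - ∂f_i/∂x_j) dx_i ∧ dx_j:
  coeff of dx ∧ dy: 2*x + 2*z
  coeff of dx ∧ dz: 4*z
  coeff of dy ∧ dz: -2*x - 8*z
Step 2: Apply d again to each 2-form coefficient. The only possible 3-form in R^3 is dx ∧ dy ∧ dz, with coefficient
  ∂(coeff of dy∧dz)/∂x - ∂(coeff of dx∧dz)/∂y + ∂(coeff of dx∧dy)/∂z
  = ∂/∂x (-2*x - 8*z) - ∂/∂y (4*z) + ∂/∂z (2*x + 2*z).
Each of these terms simplifies to sums of mixed partials that cancel in pairs. The result is 0 (by equality of mixed partials for smooth functions — Schwarz / Clairaut).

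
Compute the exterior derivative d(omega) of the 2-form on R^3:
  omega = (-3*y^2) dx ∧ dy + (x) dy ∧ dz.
d(omega) = (1) dx ∧ dy ∧ dz

For a 2-form omega = sum_{i<j} g_{ij} dx_i ∧ dx_j, the exterior derivative is
  d(omega) = sum_{i<j} d(g_{ij}) ∧ dx_i ∧ dx_j = sum_{i<j, k} (∂g_{ij}/∂x_k) dx_k ∧ dx_i ∧ dx_j.
Expand each term, using dx_k ∧ dx_i ∧ dx_j = sgn(permutation) dx_{(a)} ∧ dx_{(b)} ∧ dx_{(c)} with (a < b < c) sorted:
  d(x) includes (∂/∂x)(x) dx = (1) dx, which multiplied by dy ∧ dz gives (1) dx ∧ dy ∧ dz
Collecting like 3-forms: d(omega) = (1) dx ∧ dy ∧ dz.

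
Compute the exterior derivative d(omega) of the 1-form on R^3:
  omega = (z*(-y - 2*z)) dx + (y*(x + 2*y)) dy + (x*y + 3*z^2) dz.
d(omega) = (y + z) dx ∧ dy + (2*y + 4*z) dx ∧ dz + (x) dy ∧ dz

For a 1-form omega = sum_i f_i dx_i, the exterior derivative is
  d(omega) = sum_{i < j} (∂f_j/∂x_i - ∂f_i/∂x_j) dx_i ∧ dx_j.
  coefficient of dx ∧ dy: ∂f_2/∂x - ∂f_1/∂y = ∂(y*(x + 2*y))/∂x - ∂(z*(-y - 2*z))/∂y = y + z
  coefficient of dx ∧ dz: ∂f_3/∂x - ∂f_1/∂z = ∂(x*y + 3*z^2)/∂x - ∂(z*(-y - 2*z))/∂z = 2*y + 4*z
  coefficient of dy ∧ dz: ∂f_3/∂y - ∂f_2/∂z = ∂(x*y + 3*z^2)/∂y - ∂(y*(x + 2*y))/∂z = x
Assembling: d(omega) = (y + z) dx ∧ dy + (2*y + 4*z) dx ∧ dz + (x) dy ∧ dz.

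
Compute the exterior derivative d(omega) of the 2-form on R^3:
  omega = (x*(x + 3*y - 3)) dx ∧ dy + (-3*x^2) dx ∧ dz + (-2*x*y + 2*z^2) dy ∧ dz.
d(omega) = (-2*y) dx ∧ dy ∧ dz

For a 2-form omega = sum_{i<j} g_{ij} dx_i ∧ dx_j, the exterior derivative is
  d(omega) = sum_{i<j} d(g_{ij}) ∧ dx_i ∧ dx_j = sum_{i<j, k} (∂g_{ij}/∂x_k) dx_k ∧ dx_i ∧ dx_j.
Expand each term, using dx_k ∧ dx_i ∧ dx_j = sgn(permutation) dx_{(a)} ∧ dx_{(b)} ∧ dx_{(c)} with (a < b < c) sorted:
  d(-2*x*y + 2*z^2) includes (∂/∂x)(-2*x*y + 2*z^2) dx = (-2*y) dx, which multiplied by dy ∧ dz gives (-2*y) dx ∧ dy ∧ dz
Collecting like 3-forms: d(omega) = (-2*y) dx ∧ dy ∧ dz.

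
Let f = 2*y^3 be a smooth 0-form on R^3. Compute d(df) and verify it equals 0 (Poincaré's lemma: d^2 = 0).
d(df) = 0

Step 1: df = sum_i (∂f/∂x_i) dx_i = (0) dx + (6*y^2) dy + (0) dz.
Step 2: Apply d again. Using the 1-form formula, the coefficient of dx ∧ dy in d(df) is ∂^2 f/∂x ∂y - ∂^2 f/∂y ∂x = (0) - (0) = 0 (equality of mixed partials for smooth f).
Similarly for dx ∧ dz and dy ∧ dz — all coefficients vanish. So d(df) = 0.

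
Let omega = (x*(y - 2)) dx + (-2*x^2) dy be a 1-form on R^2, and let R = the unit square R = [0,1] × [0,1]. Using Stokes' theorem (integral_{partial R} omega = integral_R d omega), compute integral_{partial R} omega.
integral_(partial R) omega = -5/2

Stokes: integral_partial_R omega = integral_R d omega with d omega = (∂Q/∂x - ∂P/∂y) dx ∧ dy.
  ∂Q/∂x = -4*x
  ∂P/∂y = x
  integrand = ∂Q/∂x - ∂P/∂y = -5*x.
Integrating over R: integral_0^1 integral_0^1 (-5*x) dx dy = -5/2.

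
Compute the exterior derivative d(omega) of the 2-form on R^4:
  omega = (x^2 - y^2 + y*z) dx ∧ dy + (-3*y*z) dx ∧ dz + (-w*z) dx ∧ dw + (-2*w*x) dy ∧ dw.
d(omega) = (y + 3*z) dx ∧ dy ∧ dz + (w) dx ∧ dz ∧ dw + (-2*w) dx ∧ dy ∧ dw

For a 2-form omega = sum_{i<j} g_{ij} dx_i ∧ dx_j, the exterior derivative is
  d(omega) = sum_{i<j} d(g_{ij}) ∧ dx_i ∧ dx_j = sum_{i<j, k} (∂g_{ij}/∂x_k) dx_k ∧ dx_i ∧ dx_j.
Expand each term, using dx_k ∧ dx_i ∧ dx_j = sgn(permutation) dx_{(a)} ∧ dx_{(b)} ∧ dx_{(c)} with (a < b < c) sorted:
  d(x^2 - y^2 + y*z) includes (∂/∂z)(x^2 - y^2 + y*z) dz = (y) dz, which multiplied by dx ∧ dy gives (y) dx ∧ dy ∧ dz
  d(-3*y*z) includes (∂/∂y)(-3*y*z) dy = (-3*z) dy, which multiplied by dx ∧ dz gives (3*z) dx ∧ dy ∧ dz
  d(-w*z) includes (∂/∂z)(-w*z) dz = (-w) dz, which multiplied by dx ∧ dw gives (w) dx ∧ dz ∧ dw
  d(-2*w*x) includes (∂/∂x)(-2*w*x) dx = (-2*w) dx, which multiplied by dy ∧ dw gives (-2*w) dx ∧ dy ∧ dw
Collecting like 3-forms: d(omega) = (y + 3*z) dx ∧ dy ∧ dz + (w) dx ∧ dz ∧ dw + (-2*w) dx ∧ dy ∧ dw.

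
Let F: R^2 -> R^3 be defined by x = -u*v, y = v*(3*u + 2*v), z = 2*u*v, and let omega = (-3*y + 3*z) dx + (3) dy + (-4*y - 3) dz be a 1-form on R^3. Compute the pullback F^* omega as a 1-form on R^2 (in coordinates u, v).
F^* omega = (v*(-21*u*v - 10*v^2 + 3)) du + (-21*u^2*v - 10*u*v^2 + 3*u + 12*v) dv

Using F^*(f dg) = (f ∘ F) d(g ∘ F), substitute each coordinate x_i by F_i(u, v) in f_i, and replace dx_i by d F_i = (∂F_i/∂u) du + (∂F_i/∂v) dv.
  For the x component: f_1(F) = 3*v*(-u - 2*v); d F_1 = (-v) du + (-u) dv
  For the y component: f_2(F) = 3; d F_2 = (3*v) du + (3*u + 4*v) dv
  For the z component: f_3(F) = -12*u*v - 8*v^2 - 3; d F_3 = (2*v) du + (2*u) dv
Combining and collecting du, dv coefficients:
  coeff of du: v*(-21*u*v - 10*v^2 + 3)
  coeff of dv: -21*u^2*v - 10*u*v^2 + 3*u + 12*v
F^* omega = (v*(-21*u*v - 10*v^2 + 3)) du + (-21*u^2*v - 10*u*v^2 + 3*u + 12*v) dv.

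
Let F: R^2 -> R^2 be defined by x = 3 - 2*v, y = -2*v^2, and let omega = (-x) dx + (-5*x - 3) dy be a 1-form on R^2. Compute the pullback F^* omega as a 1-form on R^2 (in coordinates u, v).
F^* omega = (-40*v^2 + 68*v + 6) dv

Using F^*(f dg) = (f ∘ F) d(g ∘ F), substitute each coordinate x_i by F_i(u, v) in f_i, and replace dx_i by d F_i = (∂F_i/∂u) du + (∂F_i/∂v) dv.
  For the x component: f_1(F) = 2*v - 3; d F_1 = (0) du + (-2) dv
  For the y component: f_2(F) = 10*v - 18; d F_2 = (0) du + (-4*v) dv
Combining and collecting du, dv coefficients:
  coeff of du: 0
  coeff of dv: -40*v^2 + 68*v + 6
F^* omega = (-40*v^2 + 68*v + 6) dv.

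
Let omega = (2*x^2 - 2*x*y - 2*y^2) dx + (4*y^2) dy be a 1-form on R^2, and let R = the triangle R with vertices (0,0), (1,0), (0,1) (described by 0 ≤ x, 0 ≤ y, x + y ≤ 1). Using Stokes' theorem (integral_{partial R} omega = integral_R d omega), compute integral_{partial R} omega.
integral_(partial R) omega = 1

Stokes: integral_partial_R omega = integral_R d omega with d omega = (∂Q/∂x - ∂P/∂y) dx ∧ dy.
  ∂Q/∂x = 0
  ∂P/∂y = -2*x - 4*y
  integrand = ∂Q/∂x - ∂P/∂y = 2*x + 4*y.
Integrating over R: integral_0^1 integral_0^{1-x} (2*x + 4*y) dy dx = 1.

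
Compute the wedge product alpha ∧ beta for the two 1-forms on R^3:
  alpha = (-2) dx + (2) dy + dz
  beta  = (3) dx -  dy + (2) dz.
alpha ∧ beta = (-4) dx ∧ dy + (-7) dx ∧ dz + (5) dy ∧ dz

Distribute the wedge, using dx_i ∧ dx_j = -dx_j ∧ dx_i and dx_i ∧ dx_i = 0. For each pair (i, j) with i < j, the coefficient of dx_i ∧ dx_j in alpha ∧ beta is (alpha_i * beta_j - alpha_j * beta_i). Collecting: alpha ∧ beta = (-4) dx ∧ dy + (-7) dx ∧ dz + (5) dy ∧ dz.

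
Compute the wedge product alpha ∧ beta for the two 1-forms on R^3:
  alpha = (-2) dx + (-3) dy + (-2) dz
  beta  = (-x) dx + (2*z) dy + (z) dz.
alpha ∧ beta = (-3*x - 4*z) dx ∧ dy + (-2*x - 2*z) dx ∧ dz + (z) dy ∧ dz

Distribute the wedge, using dx_i ∧ dx_j = -dx_j ∧ dx_i and dx_i ∧ dx_i = 0. For each pair (i, j) with i < j, the coefficient of dx_i ∧ dx_j in alpha ∧ beta is (alpha_i * beta_j - alpha_j * beta_i). Collecting: alpha ∧ beta = (-3*x - 4*z) dx ∧ dy + (-2*x - 2*z) dx ∧ dz + (z) dy ∧ dz.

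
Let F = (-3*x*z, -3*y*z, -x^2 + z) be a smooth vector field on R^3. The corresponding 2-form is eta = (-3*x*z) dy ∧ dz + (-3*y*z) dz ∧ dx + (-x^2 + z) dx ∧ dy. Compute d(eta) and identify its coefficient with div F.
d(eta) = (1 - 6*z) dx ∧ dy ∧ dz; div F = 1 - 6*z

For a 2-form in R^3 of the form above, applying d gives a 3-form with coefficient ∂P/∂x + ∂Q/∂y + ∂R/∂z:
  ∂P/∂x = -3*z
  ∂Q/∂y = -3*z
  ∂R/∂z = 1
Sum = 1 - 6*z, which is exactly div F.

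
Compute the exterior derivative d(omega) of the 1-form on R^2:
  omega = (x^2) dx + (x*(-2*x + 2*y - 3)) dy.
d(omega) = (-4*x + 2*y - 3) dx ∧ dy

For a 1-form omega = sum_i f_i dx_i, the exterior derivative is
  d(omega) = sum_{i < j} (∂f_j/∂x_i - ∂f_i/∂x_j) dx_i ∧ dx_j.
  coefficient of dx ∧ dy: ∂f_2/∂x - ∂f_1/∂y = ∂(x*(-2*x + 2*y - 3))/∂x - ∂(x^2)/∂y = -4*x + 2*y - 3
Assembling: d(omega) = (-4*x + 2*y - 3) dx ∧ dy.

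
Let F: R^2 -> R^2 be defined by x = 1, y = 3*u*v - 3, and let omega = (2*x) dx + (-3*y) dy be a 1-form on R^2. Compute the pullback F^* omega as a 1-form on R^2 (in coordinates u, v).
F^* omega = (27*v*(-u*v + 1)) du + (27*u*(-u*v + 1)) dv

Using F^*(f dg) = (f ∘ F) d(g ∘ F), substitute each coordinate x_i by F_i(u, v) in f_i, and replace dx_i by d F_i = (∂F_i/∂u) du + (∂F_i/∂v) dv.
  For the x component: f_1(F) = 2; d F_1 = (0) du + (0) dv
  For the y component: f_2(F) = -9*u*v + 9; d F_2 = (3*v) du + (3*u) dv
Combining and collecting du, dv coefficients:
  coeff of du: 27*v*(-u*v + 1)
  coeff of dv: 27*u*(-u*v + 1)
F^* omega = (27*v*(-u*v + 1)) du + (27*u*(-u*v + 1)) dv.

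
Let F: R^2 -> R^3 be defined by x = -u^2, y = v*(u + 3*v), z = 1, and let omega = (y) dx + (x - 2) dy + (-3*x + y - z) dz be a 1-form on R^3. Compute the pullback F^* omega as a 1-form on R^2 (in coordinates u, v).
F^* omega = (v*(-3*u^2 - 6*u*v - 2)) du + (-u^3 - 6*u^2*v - 2*u - 12*v) dv

Using F^*(f dg) = (f ∘ F) d(g ∘ F), substitute each coordinate x_i by F_i(u, v) in f_i, and replace dx_i by d F_i = (∂F_i/∂u) du + (∂F_i/∂v) dv.
  For the x component: f_1(F) = v*(u + 3*v); d F_1 = (-2*u) du + (0) dv
  For the y component: f_2(F) = -u^2 - 2; d F_2 = (v) du + (u + 6*v) dv
  For the z component: f_3(F) = 3*u^2 + u*v + 3*v^2 - 1; d F_3 = (0) du + (0) dv
Combining and collecting du, dv coefficients:
  coeff of du: v*(-3*u^2 - 6*u*v - 2)
  coeff of dv: -u^3 - 6*u^2*v - 2*u - 12*v
F^* omega = (v*(-3*u^2 - 6*u*v - 2)) du + (-u^3 - 6*u^2*v - 2*u - 12*v) dv.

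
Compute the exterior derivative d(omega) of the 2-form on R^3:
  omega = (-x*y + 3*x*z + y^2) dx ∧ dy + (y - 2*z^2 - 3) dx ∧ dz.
d(omega) = (3*x - 1) dx ∧ dy ∧ dz

For a 2-form omega = sum_{i<j} g_{ij} dx_i ∧ dx_j, the exterior derivative is
  d(omega) = sum_{i<j} d(g_{ij}) ∧ dx_i ∧ dx_j = sum_{i<j, k} (∂g_{ij}/∂x_k) dx_k ∧ dx_i ∧ dx_j.
Expand each term, using dx_k ∧ dx_i ∧ dx_j = sgn(permutation) dx_{(a)} ∧ dx_{(b)} ∧ dx_{(c)} with (a < b < c) sorted:
  d(-x*y + 3*x*z + y^2) includes (∂/∂z)(-x*y + 3*x*z + y^2) dz = (3*x) dz, which multiplied by dx ∧ dy gives (3*x) dx ∧ dy ∧ dz
  d(y - 2*z^2 - 3) includes (∂/∂y)(y - 2*z^2 - 3) dy = (1) dy, which multiplied by dx ∧ dz gives (-1) dx ∧ dy ∧ dz
Collecting like 3-forms: d(omega) = (3*x - 1) dx ∧ dy ∧ dz.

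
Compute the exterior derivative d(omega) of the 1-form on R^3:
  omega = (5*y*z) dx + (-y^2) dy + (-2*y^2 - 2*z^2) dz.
d(omega) = (-5*z) dx ∧ dy + (-5*y) dx ∧ dz + (-4*y) dy ∧ dz

For a 1-form omega = sum_i f_i dx_i, the exterior derivative is
  d(omega) = sum_{i < j} (∂f_j/∂x_i - ∂f_i/∂x_j) dx_i ∧ dx_j.
  coefficient of dx ∧ dy: ∂f_2/∂x - ∂f_1/∂y = ∂(-y^2)/∂x - ∂(5*y*z)/∂y = -5*z
  coefficient of dx ∧ dz: ∂f_3/∂x - ∂f_1/∂z = ∂(-2*y^2 - 2*z^2)/∂x - ∂(5*y*z)/∂z = -5*y
  coefficient of dy ∧ dz: ∂f_3/∂y - ∂f_2/∂z = ∂(-2*y^2 - 2*z^2)/∂y - ∂(-y^2)/∂z = -4*y
Assembling: d(omega) = (-5*z) dx ∧ dy + (-5*y) dx ∧ dz + (-4*y) dy ∧ dz.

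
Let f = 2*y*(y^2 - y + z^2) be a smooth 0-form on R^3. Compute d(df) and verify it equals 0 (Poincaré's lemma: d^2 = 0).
d(df) = 0

Step 1: df = sum_i (∂f/∂x_i) dx_i = (0) dx + (6*y^2 - 4*y + 2*z^2) dy + (4*y*z) dz.
Step 2: Apply d again. Using the 1-form formula, the coefficient of dx ∧ dy in d(df) is ∂^2 f/∂x ∂y - ∂^2 f/∂y ∂x = (0) - (0) = 0 (equality of mixed partials for smooth f).
Similarly for dx ∧ dz and dy ∧ dz — all coefficients vanish. So d(df) = 0.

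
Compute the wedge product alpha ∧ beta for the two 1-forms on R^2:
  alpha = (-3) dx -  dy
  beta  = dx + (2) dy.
alpha ∧ beta = (-5) dx ∧ dy

Distribute the wedge, using dx_i ∧ dx_j = -dx_j ∧ dx_i and dx_i ∧ dx_i = 0. For each pair (i, j) with i < j, the coefficient of dx_i ∧ dx_j in alpha ∧ beta is (alpha_i * beta_j - alpha_j * beta_i). Collecting: alpha ∧ beta = (-5) dx ∧ dy.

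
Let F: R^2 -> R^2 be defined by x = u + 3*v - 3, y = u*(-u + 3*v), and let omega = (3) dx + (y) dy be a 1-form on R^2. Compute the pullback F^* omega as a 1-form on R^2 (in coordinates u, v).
F^* omega = (2*u^3 - 9*u^2*v + 9*u*v^2 + 3) du + (-3*u^3 + 9*u^2*v + 9) dv

Using F^*(f dg) = (f ∘ F) d(g ∘ F), substitute each coordinate x_i by F_i(u, v) in f_i, and replace dx_i by d F_i = (∂F_i/∂u) du + (∂F_i/∂v) dv.
  For the x component: f_1(F) = 3; d F_1 = (1) du + (3) dv
  For the y component: f_2(F) = u*(-u + 3*v); d F_2 = (-2*u + 3*v) du + (3*u) dv
Combining and collecting du, dv coefficients:
  coeff of du: 2*u^3 - 9*u^2*v + 9*u*v^2 + 3
  coeff of dv: -3*u^3 + 9*u^2*v + 9
F^* omega = (2*u^3 - 9*u^2*v + 9*u*v^2 + 3) du + (-3*u^3 + 9*u^2*v + 9) dv.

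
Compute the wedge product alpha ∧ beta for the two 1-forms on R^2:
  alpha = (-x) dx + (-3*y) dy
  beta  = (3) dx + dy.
alpha ∧ beta = (-x + 9*y) dx ∧ dy

Distribute the wedge, using dx_i ∧ dx_j = -dx_j ∧ dx_i and dx_i ∧ dx_i = 0. For each pair (i, j) with i < j, the coefficient of dx_i ∧ dx_j in alpha ∧ beta is (alpha_i * beta_j - alpha_j * beta_i). Collecting: alpha ∧ beta = (-x + 9*y) dx ∧ dy.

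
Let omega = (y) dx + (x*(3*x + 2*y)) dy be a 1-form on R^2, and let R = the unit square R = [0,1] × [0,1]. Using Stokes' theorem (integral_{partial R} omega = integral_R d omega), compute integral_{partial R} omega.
integral_(partial R) omega = 3

Stokes: integral_partial_R omega = integral_R d omega with d omega = (∂Q/∂x - ∂P/∂y) dx ∧ dy.
  ∂Q/∂x = 6*x + 2*y
  ∂P/∂y = 1
  integrand = ∂Q/∂x - ∂P/∂y = 6*x + 2*y - 1.
Integrating over R: integral_0^1 integral_0^1 (6*x + 2*y - 1) dx dy = 3.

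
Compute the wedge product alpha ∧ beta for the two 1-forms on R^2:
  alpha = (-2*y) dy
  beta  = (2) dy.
alpha ∧ beta = 0

Distribute the wedge, using dx_i ∧ dx_j = -dx_j ∧ dx_i and dx_i ∧ dx_i = 0. For each pair (i, j) with i < j, the coefficient of dx_i ∧ dx_j in alpha ∧ beta is (alpha_i * beta_j - alpha_j * beta_i). Collecting: alpha ∧ beta = 0.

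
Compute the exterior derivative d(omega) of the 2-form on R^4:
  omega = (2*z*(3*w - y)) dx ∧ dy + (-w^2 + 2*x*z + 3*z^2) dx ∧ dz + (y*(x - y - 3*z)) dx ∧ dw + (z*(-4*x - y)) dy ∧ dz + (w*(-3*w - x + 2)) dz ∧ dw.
d(omega) = (6*w - 2*y - 4*z) dx ∧ dy ∧ dz + (-x + 2*y + 9*z) dx ∧ dy ∧ dw + (-3*w + 3*y) dx ∧ dz ∧ dw

For a 2-form omega = sum_{i<j} g_{ij} dx_i ∧ dx_j, the exterior derivative is
  d(omega) = sum_{i<j} d(g_{ij}) ∧ dx_i ∧ dx_j = sum_{i<j, k} (∂g_{ij}/∂x_k) dx_k ∧ dx_i ∧ dx_j.
Expand each term, using dx_k ∧ dx_i ∧ dx_j = sgn(permutation) dx_{(a)} ∧ dx_{(b)} ∧ dx_{(c)} with (a < b < c) sorted:
  d(2*z*(3*w - y)) includes (∂/∂z)(2*z*(3*w - y)) dz = (6*w - 2*y) dz, which multiplied by dx ∧ dy gives (6*w - 2*y) dx ∧ dy ∧ dz
  d(2*z*(3*w - y)) includes (∂/∂w)(2*z*(3*w - y)) dw = (6*z) dw, which multiplied by dx ∧ dy gives (6*z) dx ∧ dy ∧ dw
  d(-w^2 + 2*x*z + 3*z^2) includes (∂/∂w)(-w^2 + 2*x*z + 3*z^2) dw = (-2*w) dw, which multiplied by dx ∧ dz gives (-2*w) dx ∧ dz ∧ dw
  d(y*(x - y - 3*z)) includes (∂/∂y)(y*(x - y - 3*z)) dy = (x - 2*y - 3*z) dy, which multiplied by dx ∧ dw gives (-x + 2*y + 3*z) dx ∧ dy ∧ dw
  d(y*(x - y - 3*z)) includes (∂/∂z)(y*(x - y - 3*z)) dz = (-3*y) dz, which multiplied by dx ∧ dw gives (3*y) dx ∧ dz ∧ dw
  d(z*(-4*x - y)) includes (∂/∂x)(z*(-4*x - y)) dx = (-4*z) dx, which multiplied by dy ∧ dz gives (-4*z) dx ∧ dy ∧ dz
  d(w*(-3*w - x + 2)) includes (∂/∂x)(w*(-3*w - x + 2)) dx = (-w) dx, which multiplied by dz ∧ dw gives (-w) dx ∧ dz ∧ dw
Collecting like 3-forms: d(omega) = (6*w - 2*y - 4*z) dx ∧ dy ∧ dz + (-x + 2*y + 9*z) dx ∧ dy ∧ dw + (-3*w + 3*y) dx ∧ dz ∧ dw.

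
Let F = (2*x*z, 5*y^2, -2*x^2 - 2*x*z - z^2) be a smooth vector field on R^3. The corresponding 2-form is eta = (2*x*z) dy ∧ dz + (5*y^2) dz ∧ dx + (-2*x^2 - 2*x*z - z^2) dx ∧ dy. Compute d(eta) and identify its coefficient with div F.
d(eta) = (-2*x + 10*y) dx ∧ dy ∧ dz; div F = -2*x + 10*y

For a 2-form in R^3 of the form above, applying d gives a 3-form with coefficient ∂P/∂x + ∂Q/∂y + ∂R/∂z:
  ∂P/∂x = 2*z
  ∂Q/∂y = 10*y
  ∂R/∂z = -2*x - 2*z
Sum = -2*x + 10*y, which is exactly div F.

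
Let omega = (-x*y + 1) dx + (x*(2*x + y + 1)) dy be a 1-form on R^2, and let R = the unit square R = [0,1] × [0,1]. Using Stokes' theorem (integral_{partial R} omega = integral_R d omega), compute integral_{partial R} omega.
integral_(partial R) omega = 4

Stokes: integral_partial_R omega = integral_R d omega with d omega = (∂Q/∂x - ∂P/∂y) dx ∧ dy.
  ∂Q/∂x = 4*x + y + 1
  ∂P/∂y = -x
  integrand = ∂Q/∂x - ∂P/∂y = 5*x + y + 1.
Integrating over R: integral_0^1 integral_0^1 (5*x + y + 1) dx dy = 4.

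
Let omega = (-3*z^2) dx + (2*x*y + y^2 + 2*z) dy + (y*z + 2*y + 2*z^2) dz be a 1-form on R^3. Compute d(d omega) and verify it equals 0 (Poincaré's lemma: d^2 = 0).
d(d omega) = 0

Step 1: d omega = sum_{i<j} (∂f_j/∂x_i - ∂f_i/∂x_j) dx_i ∧ dx_j:
  coeff of dx ∧ dy: 2*y
  coeff of dx ∧ dz: 6*z
  coeff of dy ∧ dz: z
Step 2: Apply d again to each 2-form coefficient. The only possible 3-form in R^3 is dx ∧ dy ∧ dz, with coefficient
  ∂(coeff of dy∧dz)/∂x - ∂(coeff of dx∧dz)/∂y + ∂(coeff of dx∧dy)/∂z
  = ∂/∂x (z) - ∂/∂y (6*z) + ∂/∂z (2*y).
Each of these terms simplifies to sums of mixed partials that cancel in pairs. The result is 0 (by equality of mixed partials for smooth functions — Schwarz / Clairaut).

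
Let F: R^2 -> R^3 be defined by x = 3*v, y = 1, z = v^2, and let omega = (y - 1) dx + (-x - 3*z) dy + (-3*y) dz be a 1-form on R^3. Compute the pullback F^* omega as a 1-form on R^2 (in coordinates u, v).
F^* omega = (-6*v) dv

Using F^*(f dg) = (f ∘ F) d(g ∘ F), substitute each coordinate x_i by F_i(u, v) in f_i, and replace dx_i by d F_i = (∂F_i/∂u) du + (∂F_i/∂v) dv.
  For the x component: f_1(F) = 0; d F_1 = (0) du + (3) dv
  For the y component: f_2(F) = 3*v*(-v - 1); d F_2 = (0) du + (0) dv
  For the z component: f_3(F) = -3; d F_3 = (0) du + (2*v) dv
Combining and collecting du, dv coefficients:
  coeff of du: 0
  coeff of dv: -6*v
F^* omega = (-6*v) dv.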